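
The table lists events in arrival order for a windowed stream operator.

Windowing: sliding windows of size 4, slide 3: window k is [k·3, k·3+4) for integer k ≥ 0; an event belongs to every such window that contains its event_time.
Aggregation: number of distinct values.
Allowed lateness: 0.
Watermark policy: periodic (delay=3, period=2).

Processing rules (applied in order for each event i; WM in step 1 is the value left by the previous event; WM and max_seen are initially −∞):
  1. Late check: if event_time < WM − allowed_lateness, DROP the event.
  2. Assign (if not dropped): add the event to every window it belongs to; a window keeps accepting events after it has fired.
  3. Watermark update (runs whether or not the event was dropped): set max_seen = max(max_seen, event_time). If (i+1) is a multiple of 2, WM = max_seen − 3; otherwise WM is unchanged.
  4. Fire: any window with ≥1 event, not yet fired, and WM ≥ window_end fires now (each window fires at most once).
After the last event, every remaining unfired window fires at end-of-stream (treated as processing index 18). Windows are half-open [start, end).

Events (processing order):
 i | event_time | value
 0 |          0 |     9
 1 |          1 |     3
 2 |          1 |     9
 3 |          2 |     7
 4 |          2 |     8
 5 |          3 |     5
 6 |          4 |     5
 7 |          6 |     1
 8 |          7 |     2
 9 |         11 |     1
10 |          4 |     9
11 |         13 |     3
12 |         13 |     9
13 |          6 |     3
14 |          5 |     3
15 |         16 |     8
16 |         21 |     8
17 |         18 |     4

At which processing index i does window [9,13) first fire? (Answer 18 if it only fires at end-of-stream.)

i=0 t=0 v=9: → [0,4); WM=−∞
i=1 t=1 v=3: → [0,4); WM=-2
i=2 t=1 v=9: → [0,4); WM=-2
i=3 t=2 v=7: → [0,4); WM=-1
i=4 t=2 v=8: → [0,4); WM=-1
i=5 t=3 v=5: → [3,7),[0,4); WM=0
i=6 t=4 v=5: → [3,7); WM=0
i=7 t=6 v=1: → [6,10),[3,7); WM=3
i=8 t=7 v=2: → [6,10); WM=3
i=9 t=11 v=1: → [9,13); WM=8; [0,4) fires=5 [3,7) fires=2
i=10 t=4 v=9: DROP (t<8-0); WM=8
i=11 t=13 v=3: → [12,16); WM=10; [6,10) fires=2
i=12 t=13 v=9: → [12,16); WM=10
i=13 t=6 v=3: DROP (t<10-0); WM=10
i=14 t=5 v=3: DROP (t<10-0); WM=10
i=15 t=16 v=8: → [15,19); WM=13; [9,13) fires=1
i=16 t=21 v=8: → [21,25),[18,22); WM=13
i=17 t=18 v=4: → [18,22),[15,19); WM=18; [12,16) fires=2

15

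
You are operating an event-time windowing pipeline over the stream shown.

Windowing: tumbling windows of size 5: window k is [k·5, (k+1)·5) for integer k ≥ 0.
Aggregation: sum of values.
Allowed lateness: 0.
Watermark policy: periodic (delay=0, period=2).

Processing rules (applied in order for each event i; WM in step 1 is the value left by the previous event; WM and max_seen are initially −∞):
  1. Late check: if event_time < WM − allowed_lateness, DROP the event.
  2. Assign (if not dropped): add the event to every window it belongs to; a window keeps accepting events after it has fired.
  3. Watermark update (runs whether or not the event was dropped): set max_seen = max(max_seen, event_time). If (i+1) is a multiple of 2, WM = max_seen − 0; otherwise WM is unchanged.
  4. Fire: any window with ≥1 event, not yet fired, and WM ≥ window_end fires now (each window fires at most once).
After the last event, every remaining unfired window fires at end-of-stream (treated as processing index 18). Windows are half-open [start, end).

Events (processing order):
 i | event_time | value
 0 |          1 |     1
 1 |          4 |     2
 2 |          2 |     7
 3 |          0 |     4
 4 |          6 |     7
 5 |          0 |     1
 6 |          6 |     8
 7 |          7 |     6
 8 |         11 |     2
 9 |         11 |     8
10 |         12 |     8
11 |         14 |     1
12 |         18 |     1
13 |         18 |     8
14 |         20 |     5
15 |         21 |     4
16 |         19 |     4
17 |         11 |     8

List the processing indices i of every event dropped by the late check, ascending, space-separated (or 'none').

2 3 5 16 17

i=0 t=1 v=1: → [0,5); WM=−∞
i=1 t=4 v=2: → [0,5); WM=4
i=2 t=2 v=7: DROP (t<4-0); WM=4
i=3 t=0 v=4: DROP (t<4-0); WM=4
i=4 t=6 v=7: → [5,10); WM=4
i=5 t=0 v=1: DROP (t<4-0); WM=6; [0,5) fires=3
i=6 t=6 v=8: → [5,10); WM=6
i=7 t=7 v=6: → [5,10); WM=7
i=8 t=11 v=2: → [10,15); WM=7
i=9 t=11 v=8: → [10,15); WM=11; [5,10) fires=21
i=10 t=12 v=8: → [10,15); WM=11
i=11 t=14 v=1: → [10,15); WM=14
i=12 t=18 v=1: → [15,20); WM=14
i=13 t=18 v=8: → [15,20); WM=18; [10,15) fires=19
i=14 t=20 v=5: → [20,25); WM=18
i=15 t=21 v=4: → [20,25); WM=21; [15,20) fires=9
i=16 t=19 v=4: DROP (t<21-0); WM=21
i=17 t=11 v=8: DROP (t<21-0); WM=21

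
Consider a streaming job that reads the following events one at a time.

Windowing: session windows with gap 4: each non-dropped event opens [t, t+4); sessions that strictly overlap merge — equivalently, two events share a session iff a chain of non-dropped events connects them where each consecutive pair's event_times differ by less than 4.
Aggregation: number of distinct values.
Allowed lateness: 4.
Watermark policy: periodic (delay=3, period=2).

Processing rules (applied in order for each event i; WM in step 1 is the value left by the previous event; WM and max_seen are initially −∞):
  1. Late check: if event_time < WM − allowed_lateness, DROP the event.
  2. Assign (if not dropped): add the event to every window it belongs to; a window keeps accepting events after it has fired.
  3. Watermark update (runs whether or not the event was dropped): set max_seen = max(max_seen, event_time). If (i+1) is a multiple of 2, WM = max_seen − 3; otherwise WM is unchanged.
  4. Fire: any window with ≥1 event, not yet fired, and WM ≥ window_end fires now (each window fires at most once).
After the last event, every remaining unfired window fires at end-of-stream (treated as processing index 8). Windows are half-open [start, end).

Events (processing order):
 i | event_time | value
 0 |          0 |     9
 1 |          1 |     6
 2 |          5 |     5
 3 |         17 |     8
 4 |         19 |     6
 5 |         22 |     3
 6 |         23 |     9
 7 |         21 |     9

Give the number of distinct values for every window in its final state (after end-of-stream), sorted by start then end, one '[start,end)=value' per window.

i=0 t=0 v=9: → [0,4); WM=−∞
i=1 t=1 v=6: → [0,5); WM=-2
i=2 t=5 v=5: → [5,9); WM=-2
i=3 t=17 v=8: → [17,21); WM=14
i=4 t=19 v=6: → [17,23); WM=14
i=5 t=22 v=3: → [17,26); WM=19
i=6 t=23 v=9: → [17,27); WM=19
i=7 t=21 v=9: → [17,27); WM=20

[0,5)=2 [5,9)=1 [17,27)=4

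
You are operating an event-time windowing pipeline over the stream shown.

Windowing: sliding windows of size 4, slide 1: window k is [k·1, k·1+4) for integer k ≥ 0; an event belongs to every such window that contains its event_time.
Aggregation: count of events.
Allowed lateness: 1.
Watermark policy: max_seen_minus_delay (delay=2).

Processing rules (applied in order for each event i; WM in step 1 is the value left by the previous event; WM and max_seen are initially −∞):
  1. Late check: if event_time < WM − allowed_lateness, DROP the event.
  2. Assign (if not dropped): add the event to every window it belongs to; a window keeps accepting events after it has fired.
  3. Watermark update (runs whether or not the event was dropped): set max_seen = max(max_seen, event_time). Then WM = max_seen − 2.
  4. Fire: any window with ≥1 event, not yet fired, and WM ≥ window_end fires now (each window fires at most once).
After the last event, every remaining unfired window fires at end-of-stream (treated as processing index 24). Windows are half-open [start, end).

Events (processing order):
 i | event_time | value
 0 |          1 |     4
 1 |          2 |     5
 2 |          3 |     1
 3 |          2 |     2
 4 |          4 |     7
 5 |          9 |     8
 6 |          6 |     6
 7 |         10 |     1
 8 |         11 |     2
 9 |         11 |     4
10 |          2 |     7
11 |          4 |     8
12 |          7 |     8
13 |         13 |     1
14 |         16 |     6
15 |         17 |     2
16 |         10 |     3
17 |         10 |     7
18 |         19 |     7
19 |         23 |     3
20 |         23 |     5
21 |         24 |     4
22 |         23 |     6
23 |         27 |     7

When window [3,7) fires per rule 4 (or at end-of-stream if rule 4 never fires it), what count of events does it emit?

2

i=0 t=1 v=4: → [1,5),[0,4); WM=-1
i=1 t=2 v=5: → [2,6),[1,5),[0,4); WM=0
i=2 t=3 v=1: → [3,7),[2,6),[1,5),[0,4); WM=1
i=3 t=2 v=2: → [2,6),[1,5),[0,4); WM=1
i=4 t=4 v=7: → [4,8),[3,7),[2,6),[1,5); WM=2
i=5 t=9 v=8: → [9,13),[8,12),[7,11),[6,10); WM=7; [0,4) fires=4 [1,5) fires=5 [2,6) fires=4 [3,7) fires=2
i=6 t=6 v=6: → [6,10),[5,9),[4,8),[3,7); WM=7
i=7 t=10 v=1: → [10,14),[9,13),[8,12),[7,11); WM=8; [4,8) fires=2
i=8 t=11 v=2: → [11,15),[10,14),[9,13),[8,12); WM=9; [5,9) fires=1
i=9 t=11 v=4: → [11,15),[10,14),[9,13),[8,12); WM=9
i=10 t=2 v=7: DROP (t<9-1); WM=9
i=11 t=4 v=8: DROP (t<9-1); WM=9
i=12 t=7 v=8: DROP (t<9-1); WM=9
i=13 t=13 v=1: → [13,17),[12,16),[11,15),[10,14); WM=11; [6,10) fires=2 [7,11) fires=2
i=14 t=16 v=6: → [16,20),[15,19),[14,18),[13,17); WM=14; [8,12) fires=4 [9,13) fires=4 [10,14) fires=4
i=15 t=17 v=2: → [17,21),[16,20),[15,19),[14,18); WM=15; [11,15) fires=3
i=16 t=10 v=3: DROP (t<15-1); WM=15
i=17 t=10 v=7: DROP (t<15-1); WM=15
i=18 t=19 v=7: → [19,23),[18,22),[17,21),[16,20); WM=17; [12,16) fires=1 [13,17) fires=2
i=19 t=23 v=3: → [23,27),[22,26),[21,25),[20,24); WM=21; [14,18) fires=2 [15,19) fires=2 [16,20) fires=3 [17,21) fires=2
i=20 t=23 v=5: → [23,27),[22,26),[21,25),[20,24); WM=21
i=21 t=24 v=4: → [24,28),[23,27),[22,26),[21,25); WM=22; [18,22) fires=1
i=22 t=23 v=6: → [23,27),[22,26),[21,25),[20,24); WM=22
i=23 t=27 v=7: → [27,31),[26,30),[25,29),[24,28); WM=25; [19,23) fires=1 [20,24) fires=3 [21,25) fires=4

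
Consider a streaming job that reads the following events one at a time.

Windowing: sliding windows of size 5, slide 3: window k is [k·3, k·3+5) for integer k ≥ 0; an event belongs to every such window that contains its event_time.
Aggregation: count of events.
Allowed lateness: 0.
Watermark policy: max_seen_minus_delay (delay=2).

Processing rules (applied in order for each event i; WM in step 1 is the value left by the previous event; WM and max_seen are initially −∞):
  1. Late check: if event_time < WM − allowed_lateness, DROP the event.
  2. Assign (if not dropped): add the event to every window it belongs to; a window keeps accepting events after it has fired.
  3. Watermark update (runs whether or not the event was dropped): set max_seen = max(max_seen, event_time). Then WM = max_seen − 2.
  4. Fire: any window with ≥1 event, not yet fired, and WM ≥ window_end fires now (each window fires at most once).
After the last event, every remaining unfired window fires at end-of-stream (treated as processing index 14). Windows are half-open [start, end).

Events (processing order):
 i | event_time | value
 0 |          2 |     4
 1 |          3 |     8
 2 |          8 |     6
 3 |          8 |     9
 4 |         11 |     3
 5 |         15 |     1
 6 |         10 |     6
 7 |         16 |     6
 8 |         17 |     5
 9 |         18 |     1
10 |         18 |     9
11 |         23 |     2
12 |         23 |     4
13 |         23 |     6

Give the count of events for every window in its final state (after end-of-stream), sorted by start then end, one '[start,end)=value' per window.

[0,5)=2 [3,8)=1 [6,11)=2 [9,14)=1 [12,17)=2 [15,20)=5 [18,23)=2 [21,26)=3

i=0 t=2 v=4: → [0,5); WM=0
i=1 t=3 v=8: → [3,8),[0,5); WM=1
i=2 t=8 v=6: → [6,11); WM=6; [0,5) fires=2
i=3 t=8 v=9: → [6,11); WM=6
i=4 t=11 v=3: → [9,14); WM=9; [3,8) fires=1
i=5 t=15 v=1: → [15,20),[12,17); WM=13; [6,11) fires=2
i=6 t=10 v=6: DROP (t<13-0); WM=13
i=7 t=16 v=6: → [15,20),[12,17); WM=14; [9,14) fires=1
i=8 t=17 v=5: → [15,20); WM=15
i=9 t=18 v=1: → [18,23),[15,20); WM=16
i=10 t=18 v=9: → [18,23),[15,20); WM=16
i=11 t=23 v=2: → [21,26); WM=21; [12,17) fires=2 [15,20) fires=5
i=12 t=23 v=4: → [21,26); WM=21
i=13 t=23 v=6: → [21,26); WM=21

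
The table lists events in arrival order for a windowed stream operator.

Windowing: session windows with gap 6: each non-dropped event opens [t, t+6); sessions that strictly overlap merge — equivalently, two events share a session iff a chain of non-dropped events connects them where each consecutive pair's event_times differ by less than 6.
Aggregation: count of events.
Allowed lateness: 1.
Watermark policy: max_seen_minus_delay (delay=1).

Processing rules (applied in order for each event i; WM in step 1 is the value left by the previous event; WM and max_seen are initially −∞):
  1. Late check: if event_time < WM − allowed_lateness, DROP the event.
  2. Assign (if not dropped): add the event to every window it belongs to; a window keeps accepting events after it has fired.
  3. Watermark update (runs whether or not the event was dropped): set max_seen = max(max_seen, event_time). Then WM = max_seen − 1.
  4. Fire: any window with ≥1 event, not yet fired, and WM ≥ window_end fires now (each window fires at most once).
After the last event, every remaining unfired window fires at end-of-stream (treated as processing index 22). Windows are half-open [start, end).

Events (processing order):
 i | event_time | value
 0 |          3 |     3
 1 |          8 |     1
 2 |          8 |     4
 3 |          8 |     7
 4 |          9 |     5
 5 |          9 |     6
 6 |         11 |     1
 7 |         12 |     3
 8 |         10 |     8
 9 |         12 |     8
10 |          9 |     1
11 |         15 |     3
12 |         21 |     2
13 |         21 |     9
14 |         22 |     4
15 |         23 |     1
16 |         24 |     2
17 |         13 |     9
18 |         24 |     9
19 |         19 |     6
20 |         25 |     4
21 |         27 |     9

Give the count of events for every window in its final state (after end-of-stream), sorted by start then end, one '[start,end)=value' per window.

i=0 t=3 v=3: → [3,9); WM=2
i=1 t=8 v=1: → [3,14); WM=7
i=2 t=8 v=4: → [3,14); WM=7
i=3 t=8 v=7: → [3,14); WM=7
i=4 t=9 v=5: → [3,15); WM=8
i=5 t=9 v=6: → [3,15); WM=8
i=6 t=11 v=1: → [3,17); WM=10
i=7 t=12 v=3: → [3,18); WM=11
i=8 t=10 v=8: → [3,18); WM=11
i=9 t=12 v=8: → [3,18); WM=11
i=10 t=9 v=1: DROP (t<11-1); WM=11
i=11 t=15 v=3: → [3,21); WM=14
i=12 t=21 v=2: → [21,27); WM=20
i=13 t=21 v=9: → [21,27); WM=20
i=14 t=22 v=4: → [21,28); WM=21
i=15 t=23 v=1: → [21,29); WM=22
i=16 t=24 v=2: → [21,30); WM=23
i=17 t=13 v=9: DROP (t<23-1); WM=23
i=18 t=24 v=9: → [21,30); WM=23
i=19 t=19 v=6: DROP (t<23-1); WM=23
i=20 t=25 v=4: → [21,31); WM=24
i=21 t=27 v=9: → [21,33); WM=26

[3,21)=11 [21,33)=8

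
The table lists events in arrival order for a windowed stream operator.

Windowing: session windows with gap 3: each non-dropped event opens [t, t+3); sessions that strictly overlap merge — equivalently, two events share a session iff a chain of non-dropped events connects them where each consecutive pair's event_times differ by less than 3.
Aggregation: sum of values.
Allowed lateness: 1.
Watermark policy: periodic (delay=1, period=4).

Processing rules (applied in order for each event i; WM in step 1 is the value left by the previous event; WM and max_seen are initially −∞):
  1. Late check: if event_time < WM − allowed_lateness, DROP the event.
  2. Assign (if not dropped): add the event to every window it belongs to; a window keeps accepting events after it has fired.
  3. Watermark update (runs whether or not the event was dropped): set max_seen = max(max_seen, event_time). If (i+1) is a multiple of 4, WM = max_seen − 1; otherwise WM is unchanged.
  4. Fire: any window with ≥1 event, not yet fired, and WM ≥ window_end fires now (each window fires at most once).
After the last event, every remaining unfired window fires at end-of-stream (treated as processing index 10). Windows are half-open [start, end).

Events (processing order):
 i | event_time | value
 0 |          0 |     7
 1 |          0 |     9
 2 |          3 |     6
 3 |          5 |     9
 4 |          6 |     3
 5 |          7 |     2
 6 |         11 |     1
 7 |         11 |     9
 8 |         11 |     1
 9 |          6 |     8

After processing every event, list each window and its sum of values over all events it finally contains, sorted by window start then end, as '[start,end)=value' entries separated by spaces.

i=0 t=0 v=7: → [0,3); WM=−∞
i=1 t=0 v=9: → [0,3); WM=−∞
i=2 t=3 v=6: → [3,6); WM=−∞
i=3 t=5 v=9: → [3,8); WM=4
i=4 t=6 v=3: → [3,9); WM=4
i=5 t=7 v=2: → [3,10); WM=4
i=6 t=11 v=1: → [11,14); WM=4
i=7 t=11 v=9: → [11,14); WM=10
i=8 t=11 v=1: → [11,14); WM=10
i=9 t=6 v=8: DROP (t<10-1); WM=10

[0,3)=16 [3,10)=20 [11,14)=11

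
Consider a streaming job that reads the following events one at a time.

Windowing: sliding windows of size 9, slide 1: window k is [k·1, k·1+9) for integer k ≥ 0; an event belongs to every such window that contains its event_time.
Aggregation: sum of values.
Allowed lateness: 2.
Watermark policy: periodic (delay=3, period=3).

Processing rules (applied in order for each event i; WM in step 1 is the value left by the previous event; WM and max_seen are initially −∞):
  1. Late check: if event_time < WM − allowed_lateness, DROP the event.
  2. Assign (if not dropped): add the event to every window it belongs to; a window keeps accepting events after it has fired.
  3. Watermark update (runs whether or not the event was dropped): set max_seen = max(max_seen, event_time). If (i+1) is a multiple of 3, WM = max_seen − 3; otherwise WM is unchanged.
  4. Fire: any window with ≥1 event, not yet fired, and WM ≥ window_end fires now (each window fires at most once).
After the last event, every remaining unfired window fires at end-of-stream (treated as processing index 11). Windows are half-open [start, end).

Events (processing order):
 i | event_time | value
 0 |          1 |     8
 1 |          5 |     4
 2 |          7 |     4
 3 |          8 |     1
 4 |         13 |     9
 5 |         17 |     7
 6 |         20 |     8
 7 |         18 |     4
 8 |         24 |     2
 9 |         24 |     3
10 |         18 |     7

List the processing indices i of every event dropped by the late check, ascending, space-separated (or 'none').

i=0 t=1 v=8: → [1,10),[0,9); WM=−∞
i=1 t=5 v=4: → [5,14),[4,13),[3,12),[2,11),[1,10),[0,9); WM=−∞
i=2 t=7 v=4: → [7,16),[6,15),[5,14),[4,13),[3,12),[2,11),[1,10),[0,9); WM=4
i=3 t=8 v=1: → [8,17),[7,16),[6,15),[5,14),[4,13),[3,12),[2,11),[1,10),[0,9); WM=4
i=4 t=13 v=9: → [13,22),[12,21),[11,20),[10,19),[9,18),[8,17),[7,16),[6,15),[5,14); WM=4
i=5 t=17 v=7: → [17,26),[16,25),[15,24),[14,23),[13,22),[12,21),[11,20),[10,19),[9,18); WM=14; [0,9) fires=17 [1,10) fires=17 [2,11) fires=9 [3,12) fires=9 [4,13) fires=9 [5,14) fires=18
i=6 t=20 v=8: → [20,29),[19,28),[18,27),[17,26),[16,25),[15,24),[14,23),[13,22),[12,21); WM=14
i=7 t=18 v=4: → [18,27),[17,26),[16,25),[15,24),[14,23),[13,22),[12,21),[11,20),[10,19); WM=14
i=8 t=24 v=2: → [24,33),[23,32),[22,31),[21,30),[20,29),[19,28),[18,27),[17,26),[16,25); WM=21; [6,15) fires=14 [7,16) fires=14 [8,17) fires=10 [9,18) fires=16 [10,19) fires=20 [11,20) fires=20 [12,21) fires=28
i=9 t=24 v=3: → [24,33),[23,32),[22,31),[21,30),[20,29),[19,28),[18,27),[17,26),[16,25); WM=21
i=10 t=18 v=7: DROP (t<21-2); WM=21

10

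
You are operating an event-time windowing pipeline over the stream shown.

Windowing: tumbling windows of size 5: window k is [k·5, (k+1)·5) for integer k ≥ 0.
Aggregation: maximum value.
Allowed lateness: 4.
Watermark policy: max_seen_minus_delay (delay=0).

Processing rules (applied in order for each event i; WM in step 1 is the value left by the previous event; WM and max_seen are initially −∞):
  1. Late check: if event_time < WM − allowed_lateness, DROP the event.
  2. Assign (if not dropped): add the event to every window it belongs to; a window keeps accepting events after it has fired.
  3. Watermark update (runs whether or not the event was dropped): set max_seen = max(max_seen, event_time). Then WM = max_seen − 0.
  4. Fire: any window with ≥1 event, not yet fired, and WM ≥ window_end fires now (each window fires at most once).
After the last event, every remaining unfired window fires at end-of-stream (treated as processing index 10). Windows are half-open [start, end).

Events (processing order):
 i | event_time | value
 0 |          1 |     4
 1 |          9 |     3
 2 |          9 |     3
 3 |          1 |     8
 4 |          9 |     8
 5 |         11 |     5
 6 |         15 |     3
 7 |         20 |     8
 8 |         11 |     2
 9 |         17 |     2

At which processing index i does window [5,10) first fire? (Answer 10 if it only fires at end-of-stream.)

5

i=0 t=1 v=4: → [0,5); WM=1
i=1 t=9 v=3: → [5,10); WM=9; [0,5) fires=4
i=2 t=9 v=3: → [5,10); WM=9
i=3 t=1 v=8: DROP (t<9-4); WM=9
i=4 t=9 v=8: → [5,10); WM=9
i=5 t=11 v=5: → [10,15); WM=11; [5,10) fires=8
i=6 t=15 v=3: → [15,20); WM=15; [10,15) fires=5
i=7 t=20 v=8: → [20,25); WM=20; [15,20) fires=3
i=8 t=11 v=2: DROP (t<20-4); WM=20
i=9 t=17 v=2: → [15,20); WM=20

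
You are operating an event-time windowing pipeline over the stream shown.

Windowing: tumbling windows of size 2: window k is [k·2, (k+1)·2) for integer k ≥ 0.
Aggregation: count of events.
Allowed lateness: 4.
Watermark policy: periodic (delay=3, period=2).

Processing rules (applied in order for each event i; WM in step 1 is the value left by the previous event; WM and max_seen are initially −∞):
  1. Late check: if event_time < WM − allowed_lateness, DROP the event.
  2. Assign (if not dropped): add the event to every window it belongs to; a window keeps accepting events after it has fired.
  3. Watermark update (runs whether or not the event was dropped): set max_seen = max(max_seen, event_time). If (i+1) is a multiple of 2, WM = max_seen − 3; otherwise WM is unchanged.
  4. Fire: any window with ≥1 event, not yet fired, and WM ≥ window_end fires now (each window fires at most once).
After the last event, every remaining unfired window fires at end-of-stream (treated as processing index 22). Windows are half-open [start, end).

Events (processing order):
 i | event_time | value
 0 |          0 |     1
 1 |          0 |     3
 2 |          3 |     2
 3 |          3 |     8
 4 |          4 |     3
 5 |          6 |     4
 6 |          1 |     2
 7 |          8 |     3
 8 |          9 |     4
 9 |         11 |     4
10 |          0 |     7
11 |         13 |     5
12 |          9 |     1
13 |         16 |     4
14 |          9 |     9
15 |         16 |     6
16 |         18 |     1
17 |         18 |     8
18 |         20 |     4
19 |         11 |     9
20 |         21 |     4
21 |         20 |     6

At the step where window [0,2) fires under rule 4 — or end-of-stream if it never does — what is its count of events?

i=0 t=0 v=1: → [0,2); WM=−∞
i=1 t=0 v=3: → [0,2); WM=-3
i=2 t=3 v=2: → [2,4); WM=-3
i=3 t=3 v=8: → [2,4); WM=0
i=4 t=4 v=3: → [4,6); WM=0
i=5 t=6 v=4: → [6,8); WM=3; [0,2) fires=2
i=6 t=1 v=2: → [0,2); WM=3
i=7 t=8 v=3: → [8,10); WM=5; [2,4) fires=2
i=8 t=9 v=4: → [8,10); WM=5
i=9 t=11 v=4: → [10,12); WM=8; [4,6) fires=1 [6,8) fires=1
i=10 t=0 v=7: DROP (t<8-4); WM=8
i=11 t=13 v=5: → [12,14); WM=10; [8,10) fires=2
i=12 t=9 v=1: → [8,10); WM=10
i=13 t=16 v=4: → [16,18); WM=13; [10,12) fires=1
i=14 t=9 v=9: → [8,10); WM=13
i=15 t=16 v=6: → [16,18); WM=13
i=16 t=18 v=1: → [18,20); WM=13
i=17 t=18 v=8: → [18,20); WM=15; [12,14) fires=1
i=18 t=20 v=4: → [20,22); WM=15
i=19 t=11 v=9: → [10,12); WM=17
i=20 t=21 v=4: → [20,22); WM=17
i=21 t=20 v=6: → [20,22); WM=18; [16,18) fires=2

2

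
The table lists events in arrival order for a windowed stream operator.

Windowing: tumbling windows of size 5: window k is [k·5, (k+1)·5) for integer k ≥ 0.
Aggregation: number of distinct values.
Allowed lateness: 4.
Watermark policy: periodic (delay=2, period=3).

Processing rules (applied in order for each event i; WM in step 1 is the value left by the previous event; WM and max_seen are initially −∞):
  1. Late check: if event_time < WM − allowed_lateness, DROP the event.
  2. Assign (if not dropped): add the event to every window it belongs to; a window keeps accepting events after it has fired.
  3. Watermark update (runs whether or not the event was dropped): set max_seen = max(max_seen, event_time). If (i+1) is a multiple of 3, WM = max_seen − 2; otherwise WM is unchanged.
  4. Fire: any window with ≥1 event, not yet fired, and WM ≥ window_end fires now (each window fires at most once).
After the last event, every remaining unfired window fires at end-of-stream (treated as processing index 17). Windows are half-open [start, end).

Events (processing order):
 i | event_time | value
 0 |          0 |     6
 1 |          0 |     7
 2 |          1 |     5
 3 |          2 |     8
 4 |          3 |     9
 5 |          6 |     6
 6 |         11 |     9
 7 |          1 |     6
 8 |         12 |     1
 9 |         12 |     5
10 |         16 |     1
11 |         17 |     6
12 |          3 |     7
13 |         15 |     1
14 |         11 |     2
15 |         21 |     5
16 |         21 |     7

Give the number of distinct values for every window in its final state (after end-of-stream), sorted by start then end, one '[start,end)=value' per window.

i=0 t=0 v=6: → [0,5); WM=−∞
i=1 t=0 v=7: → [0,5); WM=−∞
i=2 t=1 v=5: → [0,5); WM=-1
i=3 t=2 v=8: → [0,5); WM=-1
i=4 t=3 v=9: → [0,5); WM=-1
i=5 t=6 v=6: → [5,10); WM=4
i=6 t=11 v=9: → [10,15); WM=4
i=7 t=1 v=6: → [0,5); WM=4
i=8 t=12 v=1: → [10,15); WM=10; [0,5) fires=5 [5,10) fires=1
i=9 t=12 v=5: → [10,15); WM=10
i=10 t=16 v=1: → [15,20); WM=10
i=11 t=17 v=6: → [15,20); WM=15; [10,15) fires=3
i=12 t=3 v=7: DROP (t<15-4); WM=15
i=13 t=15 v=1: → [15,20); WM=15
i=14 t=11 v=2: → [10,15); WM=15
i=15 t=21 v=5: → [20,25); WM=15
i=16 t=21 v=7: → [20,25); WM=15

[0,5)=5 [5,10)=1 [10,15)=4 [15,20)=2 [20,25)=2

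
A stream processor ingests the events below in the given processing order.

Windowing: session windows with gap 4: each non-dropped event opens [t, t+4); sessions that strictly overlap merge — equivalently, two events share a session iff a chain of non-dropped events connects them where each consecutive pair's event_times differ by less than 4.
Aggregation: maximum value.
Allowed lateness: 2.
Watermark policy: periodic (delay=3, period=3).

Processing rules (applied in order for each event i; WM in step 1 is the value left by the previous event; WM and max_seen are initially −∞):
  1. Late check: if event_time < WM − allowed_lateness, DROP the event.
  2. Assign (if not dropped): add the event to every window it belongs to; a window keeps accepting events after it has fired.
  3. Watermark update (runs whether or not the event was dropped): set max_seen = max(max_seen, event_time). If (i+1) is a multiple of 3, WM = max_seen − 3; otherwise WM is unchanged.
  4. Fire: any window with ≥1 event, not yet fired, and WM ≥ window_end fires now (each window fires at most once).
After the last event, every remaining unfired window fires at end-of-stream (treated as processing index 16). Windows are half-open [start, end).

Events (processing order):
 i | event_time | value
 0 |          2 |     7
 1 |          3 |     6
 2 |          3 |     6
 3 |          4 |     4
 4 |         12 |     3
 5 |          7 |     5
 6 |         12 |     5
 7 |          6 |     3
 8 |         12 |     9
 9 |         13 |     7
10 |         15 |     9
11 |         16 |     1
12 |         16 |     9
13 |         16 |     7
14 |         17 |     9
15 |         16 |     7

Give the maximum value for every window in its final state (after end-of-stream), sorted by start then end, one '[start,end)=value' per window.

[2,11)=7 [12,21)=9

i=0 t=2 v=7: → [2,6); WM=−∞
i=1 t=3 v=6: → [2,7); WM=−∞
i=2 t=3 v=6: → [2,7); WM=0
i=3 t=4 v=4: → [2,8); WM=0
i=4 t=12 v=3: → [12,16); WM=0
i=5 t=7 v=5: → [2,11); WM=9
i=6 t=12 v=5: → [12,16); WM=9
i=7 t=6 v=3: DROP (t<9-2); WM=9
i=8 t=12 v=9: → [12,16); WM=9
i=9 t=13 v=7: → [12,17); WM=9
i=10 t=15 v=9: → [12,19); WM=9
i=11 t=16 v=1: → [12,20); WM=13
i=12 t=16 v=9: → [12,20); WM=13
i=13 t=16 v=7: → [12,20); WM=13
i=14 t=17 v=9: → [12,21); WM=14
i=15 t=16 v=7: → [12,21); WM=14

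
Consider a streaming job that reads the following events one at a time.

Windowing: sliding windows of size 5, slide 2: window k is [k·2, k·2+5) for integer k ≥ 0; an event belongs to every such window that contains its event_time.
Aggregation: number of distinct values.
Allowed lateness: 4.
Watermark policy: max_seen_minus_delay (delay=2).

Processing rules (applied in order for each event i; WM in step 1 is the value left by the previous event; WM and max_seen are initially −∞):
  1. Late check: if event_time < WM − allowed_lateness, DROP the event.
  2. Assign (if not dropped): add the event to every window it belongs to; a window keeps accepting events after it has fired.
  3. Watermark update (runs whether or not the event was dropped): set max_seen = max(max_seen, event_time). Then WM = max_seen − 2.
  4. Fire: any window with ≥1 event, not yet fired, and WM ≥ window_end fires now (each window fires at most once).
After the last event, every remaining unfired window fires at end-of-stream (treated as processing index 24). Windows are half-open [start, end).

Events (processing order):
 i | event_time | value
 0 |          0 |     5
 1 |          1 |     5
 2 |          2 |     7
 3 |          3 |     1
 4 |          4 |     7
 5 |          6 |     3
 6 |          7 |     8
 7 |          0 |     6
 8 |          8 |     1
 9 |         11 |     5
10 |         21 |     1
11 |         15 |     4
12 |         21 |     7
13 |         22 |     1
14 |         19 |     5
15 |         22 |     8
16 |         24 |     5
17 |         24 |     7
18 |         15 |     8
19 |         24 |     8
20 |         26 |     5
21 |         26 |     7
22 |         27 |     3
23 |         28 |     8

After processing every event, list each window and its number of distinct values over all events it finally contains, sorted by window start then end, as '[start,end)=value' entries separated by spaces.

i=0 t=0 v=5: → [0,5); WM=-2
i=1 t=1 v=5: → [0,5); WM=-1
i=2 t=2 v=7: → [2,7),[0,5); WM=0
i=3 t=3 v=1: → [2,7),[0,5); WM=1
i=4 t=4 v=7: → [4,9),[2,7),[0,5); WM=2
i=5 t=6 v=3: → [6,11),[4,9),[2,7); WM=4
i=6 t=7 v=8: → [6,11),[4,9); WM=5; [0,5) fires=3
i=7 t=0 v=6: DROP (t<5-4); WM=5
i=8 t=8 v=1: → [8,13),[6,11),[4,9); WM=6
i=9 t=11 v=5: → [10,15),[8,13); WM=9; [2,7) fires=3 [4,9) fires=4
i=10 t=21 v=1: → [20,25),[18,23); WM=19; [6,11) fires=3 [8,13) fires=2 [10,15) fires=1
i=11 t=15 v=4: → [14,19),[12,17); WM=19; [12,17) fires=1 [14,19) fires=1
i=12 t=21 v=7: → [20,25),[18,23); WM=19
i=13 t=22 v=1: → [22,27),[20,25),[18,23); WM=20
i=14 t=19 v=5: → [18,23),[16,21); WM=20
i=15 t=22 v=8: → [22,27),[20,25),[18,23); WM=20
i=16 t=24 v=5: → [24,29),[22,27),[20,25); WM=22; [16,21) fires=1
i=17 t=24 v=7: → [24,29),[22,27),[20,25); WM=22
i=18 t=15 v=8: DROP (t<22-4); WM=22
i=19 t=24 v=8: → [24,29),[22,27),[20,25); WM=22
i=20 t=26 v=5: → [26,31),[24,29),[22,27); WM=24; [18,23) fires=4
i=21 t=26 v=7: → [26,31),[24,29),[22,27); WM=24
i=22 t=27 v=3: → [26,31),[24,29); WM=25; [20,25) fires=4
i=23 t=28 v=8: → [28,33),[26,31),[24,29); WM=26

[0,5)=3 [2,7)=3 [4,9)=4 [6,11)=3 [8,13)=2 [10,15)=1 [12,17)=1 [14,19)=1 [16,21)=1 [18,23)=4 [20,25)=4 [22,27)=4 [24,29)=4 [26,31)=4 [28,33)=1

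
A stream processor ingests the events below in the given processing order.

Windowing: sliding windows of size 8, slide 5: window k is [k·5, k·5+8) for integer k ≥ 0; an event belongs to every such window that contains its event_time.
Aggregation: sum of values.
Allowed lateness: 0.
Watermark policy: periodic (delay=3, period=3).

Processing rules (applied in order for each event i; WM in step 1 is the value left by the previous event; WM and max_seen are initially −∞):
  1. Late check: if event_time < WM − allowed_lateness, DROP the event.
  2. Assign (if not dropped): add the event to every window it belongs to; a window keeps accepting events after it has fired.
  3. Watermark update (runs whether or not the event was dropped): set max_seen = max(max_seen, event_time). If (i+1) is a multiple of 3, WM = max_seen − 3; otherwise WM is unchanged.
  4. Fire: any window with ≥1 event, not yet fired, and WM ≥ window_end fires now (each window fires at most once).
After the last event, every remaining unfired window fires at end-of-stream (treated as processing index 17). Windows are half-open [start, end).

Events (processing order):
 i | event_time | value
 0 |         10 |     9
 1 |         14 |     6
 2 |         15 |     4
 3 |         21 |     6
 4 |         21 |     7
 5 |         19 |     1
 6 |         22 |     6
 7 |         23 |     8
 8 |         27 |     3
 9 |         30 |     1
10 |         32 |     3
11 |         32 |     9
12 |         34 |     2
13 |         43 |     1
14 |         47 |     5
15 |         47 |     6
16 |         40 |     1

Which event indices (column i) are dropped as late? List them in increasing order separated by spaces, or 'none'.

i=0 t=10 v=9: → [10,18),[5,13); WM=−∞
i=1 t=14 v=6: → [10,18); WM=−∞
i=2 t=15 v=4: → [15,23),[10,18); WM=12
i=3 t=21 v=6: → [20,28),[15,23); WM=12
i=4 t=21 v=7: → [20,28),[15,23); WM=12
i=5 t=19 v=1: → [15,23); WM=18; [5,13) fires=9 [10,18) fires=19
i=6 t=22 v=6: → [20,28),[15,23); WM=18
i=7 t=23 v=8: → [20,28); WM=18
i=8 t=27 v=3: → [25,33),[20,28); WM=24; [15,23) fires=24
i=9 t=30 v=1: → [30,38),[25,33); WM=24
i=10 t=32 v=3: → [30,38),[25,33); WM=24
i=11 t=32 v=9: → [30,38),[25,33); WM=29; [20,28) fires=30
i=12 t=34 v=2: → [30,38); WM=29
i=13 t=43 v=1: → [40,48); WM=29
i=14 t=47 v=5: → [45,53),[40,48); WM=44; [25,33) fires=16 [30,38) fires=15
i=15 t=47 v=6: → [45,53),[40,48); WM=44
i=16 t=40 v=1: DROP (t<44-0); WM=44

16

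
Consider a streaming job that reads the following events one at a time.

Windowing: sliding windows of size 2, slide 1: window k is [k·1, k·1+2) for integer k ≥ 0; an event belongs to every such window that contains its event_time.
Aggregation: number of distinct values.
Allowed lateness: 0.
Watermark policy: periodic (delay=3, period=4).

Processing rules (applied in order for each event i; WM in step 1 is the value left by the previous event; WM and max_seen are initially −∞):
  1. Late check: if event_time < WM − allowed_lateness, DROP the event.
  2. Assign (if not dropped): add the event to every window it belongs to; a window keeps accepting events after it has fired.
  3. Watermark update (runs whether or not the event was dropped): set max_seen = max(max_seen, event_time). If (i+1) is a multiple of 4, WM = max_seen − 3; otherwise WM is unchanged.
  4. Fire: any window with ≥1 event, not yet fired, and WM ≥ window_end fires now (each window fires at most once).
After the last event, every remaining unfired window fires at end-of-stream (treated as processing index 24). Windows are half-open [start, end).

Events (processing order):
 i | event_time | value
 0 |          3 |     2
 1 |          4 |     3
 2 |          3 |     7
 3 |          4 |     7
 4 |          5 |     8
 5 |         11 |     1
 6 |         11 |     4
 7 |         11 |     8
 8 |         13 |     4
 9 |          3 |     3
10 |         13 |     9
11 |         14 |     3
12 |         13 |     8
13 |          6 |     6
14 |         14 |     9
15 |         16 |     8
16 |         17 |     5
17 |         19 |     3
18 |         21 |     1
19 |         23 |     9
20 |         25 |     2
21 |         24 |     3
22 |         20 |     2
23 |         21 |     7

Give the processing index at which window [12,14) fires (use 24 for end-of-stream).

i=0 t=3 v=2: → [3,5),[2,4); WM=−∞
i=1 t=4 v=3: → [4,6),[3,5); WM=−∞
i=2 t=3 v=7: → [3,5),[2,4); WM=−∞
i=3 t=4 v=7: → [4,6),[3,5); WM=1
i=4 t=5 v=8: → [5,7),[4,6); WM=1
i=5 t=11 v=1: → [11,13),[10,12); WM=1
i=6 t=11 v=4: → [11,13),[10,12); WM=1
i=7 t=11 v=8: → [11,13),[10,12); WM=8; [2,4) fires=2 [3,5) fires=3 [4,6) fires=3 [5,7) fires=1
i=8 t=13 v=4: → [13,15),[12,14); WM=8
i=9 t=3 v=3: DROP (t<8-0); WM=8
i=10 t=13 v=9: → [13,15),[12,14); WM=8
i=11 t=14 v=3: → [14,16),[13,15); WM=11
i=12 t=13 v=8: → [13,15),[12,14); WM=11
i=13 t=6 v=6: DROP (t<11-0); WM=11
i=14 t=14 v=9: → [14,16),[13,15); WM=11
i=15 t=16 v=8: → [16,18),[15,17); WM=13; [10,12) fires=3 [11,13) fires=3
i=16 t=17 v=5: → [17,19),[16,18); WM=13
i=17 t=19 v=3: → [19,21),[18,20); WM=13
i=18 t=21 v=1: → [21,23),[20,22); WM=13
i=19 t=23 v=9: → [23,25),[22,24); WM=20; [12,14) fires=3 [13,15) fires=4 [14,16) fires=2 [15,17) fires=1 [16,18) fires=2 [17,19) fires=1 [18,20) fires=1
i=20 t=25 v=2: → [25,27),[24,26); WM=20
i=21 t=24 v=3: → [24,26),[23,25); WM=20
i=22 t=20 v=2: → [20,22),[19,21); WM=20
i=23 t=21 v=7: → [21,23),[20,22); WM=22; [19,21) fires=2 [20,22) fires=3

19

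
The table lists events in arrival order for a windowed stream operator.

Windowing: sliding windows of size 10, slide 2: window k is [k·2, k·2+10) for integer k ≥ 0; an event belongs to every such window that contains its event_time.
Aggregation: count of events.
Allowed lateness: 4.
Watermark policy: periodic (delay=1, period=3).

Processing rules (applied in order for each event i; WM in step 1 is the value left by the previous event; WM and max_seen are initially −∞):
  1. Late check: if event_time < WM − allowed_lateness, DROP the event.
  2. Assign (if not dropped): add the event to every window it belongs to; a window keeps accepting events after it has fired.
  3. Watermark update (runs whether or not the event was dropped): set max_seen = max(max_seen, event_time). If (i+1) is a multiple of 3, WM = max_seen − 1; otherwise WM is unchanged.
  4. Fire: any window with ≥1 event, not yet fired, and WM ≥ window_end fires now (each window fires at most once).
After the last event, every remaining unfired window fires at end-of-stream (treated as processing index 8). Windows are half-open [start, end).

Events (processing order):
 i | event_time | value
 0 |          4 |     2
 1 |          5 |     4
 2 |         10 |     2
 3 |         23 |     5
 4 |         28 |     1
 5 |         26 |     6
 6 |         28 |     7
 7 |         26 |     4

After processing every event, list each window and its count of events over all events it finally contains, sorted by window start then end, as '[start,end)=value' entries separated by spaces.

[0,10)=2 [2,12)=3 [4,14)=3 [6,16)=1 [8,18)=1 [10,20)=1 [14,24)=1 [16,26)=1 [18,28)=3 [20,30)=5 [22,32)=5 [24,34)=4 [26,36)=4 [28,38)=2

i=0 t=4 v=2: → [4,14),[2,12),[0,10); WM=−∞
i=1 t=5 v=4: → [4,14),[2,12),[0,10); WM=−∞
i=2 t=10 v=2: → [10,20),[8,18),[6,16),[4,14),[2,12); WM=9
i=3 t=23 v=5: → [22,32),[20,30),[18,28),[16,26),[14,24); WM=9
i=4 t=28 v=1: → [28,38),[26,36),[24,34),[22,32),[20,30); WM=9
i=5 t=26 v=6: → [26,36),[24,34),[22,32),[20,30),[18,28); WM=27; [0,10) fires=2 [2,12) fires=3 [4,14) fires=3 [6,16) fires=1 [8,18) fires=1 [10,20) fires=1 [14,24) fires=1 [16,26) fires=1
i=6 t=28 v=7: → [28,38),[26,36),[24,34),[22,32),[20,30); WM=27
i=7 t=26 v=4: → [26,36),[24,34),[22,32),[20,30),[18,28); WM=27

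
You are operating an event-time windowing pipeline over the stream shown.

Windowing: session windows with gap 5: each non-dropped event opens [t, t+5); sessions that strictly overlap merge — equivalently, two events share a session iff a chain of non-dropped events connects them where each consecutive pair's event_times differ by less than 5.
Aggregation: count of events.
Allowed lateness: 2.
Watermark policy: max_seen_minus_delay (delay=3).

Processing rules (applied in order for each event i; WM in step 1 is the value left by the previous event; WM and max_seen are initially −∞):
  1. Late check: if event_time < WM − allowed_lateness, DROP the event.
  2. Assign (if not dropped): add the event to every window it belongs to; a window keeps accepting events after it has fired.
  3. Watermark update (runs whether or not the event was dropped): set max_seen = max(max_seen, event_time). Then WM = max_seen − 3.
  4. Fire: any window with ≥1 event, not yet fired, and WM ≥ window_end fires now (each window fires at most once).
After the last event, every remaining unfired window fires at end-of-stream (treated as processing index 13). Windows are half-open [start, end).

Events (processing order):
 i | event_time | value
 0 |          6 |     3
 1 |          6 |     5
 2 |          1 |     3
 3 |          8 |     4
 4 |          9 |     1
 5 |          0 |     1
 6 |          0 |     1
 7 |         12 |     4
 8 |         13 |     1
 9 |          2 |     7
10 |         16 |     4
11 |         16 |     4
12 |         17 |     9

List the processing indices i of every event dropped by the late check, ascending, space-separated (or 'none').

i=0 t=6 v=3: → [6,11); WM=3
i=1 t=6 v=5: → [6,11); WM=3
i=2 t=1 v=3: → [1,6); WM=3
i=3 t=8 v=4: → [6,13); WM=5
i=4 t=9 v=1: → [6,14); WM=6
i=5 t=0 v=1: DROP (t<6-2); WM=6
i=6 t=0 v=1: DROP (t<6-2); WM=6
i=7 t=12 v=4: → [6,17); WM=9
i=8 t=13 v=1: → [6,18); WM=10
i=9 t=2 v=7: DROP (t<10-2); WM=10
i=10 t=16 v=4: → [6,21); WM=13
i=11 t=16 v=4: → [6,21); WM=13
i=12 t=17 v=9: → [6,22); WM=14

5 6 9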